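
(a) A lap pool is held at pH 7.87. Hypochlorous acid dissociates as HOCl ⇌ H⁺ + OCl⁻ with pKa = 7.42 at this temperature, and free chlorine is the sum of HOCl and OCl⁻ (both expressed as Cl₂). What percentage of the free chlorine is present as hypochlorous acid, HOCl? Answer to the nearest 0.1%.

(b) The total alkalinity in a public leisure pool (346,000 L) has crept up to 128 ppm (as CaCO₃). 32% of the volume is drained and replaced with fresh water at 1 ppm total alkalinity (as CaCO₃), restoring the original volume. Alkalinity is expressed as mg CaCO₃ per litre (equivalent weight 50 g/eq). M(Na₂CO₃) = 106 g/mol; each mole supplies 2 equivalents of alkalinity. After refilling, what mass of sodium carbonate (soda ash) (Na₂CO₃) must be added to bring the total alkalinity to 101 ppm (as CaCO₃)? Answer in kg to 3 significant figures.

(a) 26.2%; (b) 5.00 kg

(a) [OCl⁻]/[HOCl] = 10^(pH − pKa) = 10^(7.87 − 7.42) = 10^0.45 = 2.818.
(a) Fraction as HOCl = 1 / (1 + 2.818) = 0.2619.

(b) After draining 32% and refilling: 128 × 0.68 + 1 × 0.32 = 87.36 ppm.
(b) Deficit to target: 101 − 87.36 = 13.64 mg/L.
(b) As CaCO₃: 13.64 mg/L × 346,000 L = 4719 g; ÷ 50 g/eq ÷ 2 = 47.19 mol Na₂CO₃.
(b) Mass: 47.19 × 106 = 5003 g.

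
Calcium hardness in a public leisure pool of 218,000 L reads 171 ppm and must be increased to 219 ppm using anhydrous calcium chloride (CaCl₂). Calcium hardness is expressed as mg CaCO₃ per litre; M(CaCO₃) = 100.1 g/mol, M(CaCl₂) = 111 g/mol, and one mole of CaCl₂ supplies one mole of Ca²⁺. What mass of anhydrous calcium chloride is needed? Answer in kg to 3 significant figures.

11.6 kg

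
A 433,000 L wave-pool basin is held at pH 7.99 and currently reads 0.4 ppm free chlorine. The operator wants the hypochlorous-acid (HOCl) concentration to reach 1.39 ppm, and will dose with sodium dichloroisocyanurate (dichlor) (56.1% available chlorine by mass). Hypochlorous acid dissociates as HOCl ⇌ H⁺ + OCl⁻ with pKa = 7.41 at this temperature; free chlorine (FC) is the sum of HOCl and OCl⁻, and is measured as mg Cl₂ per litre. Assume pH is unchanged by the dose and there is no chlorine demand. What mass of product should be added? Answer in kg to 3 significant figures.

[OCl⁻]/[HOCl] = 10^(pH − pKa) = 10^(7.99 − 7.41) = 3.802; fraction as HOCl = 1/(1 + 3.802) = 0.2083.
Free chlorine required for 1.39 ppm HOCl: 1.39 / 0.2083 = 6.675 ppm.
FC to add: 6.675 − 0.4 = 6.275 mg/L as Cl₂.
Cl₂ equivalent: 6.275 mg/L × 433,000 L = 2717 g.
Product at 56.1% available Cl: 2717 / 0.561 = 4843 g.

4.84 kg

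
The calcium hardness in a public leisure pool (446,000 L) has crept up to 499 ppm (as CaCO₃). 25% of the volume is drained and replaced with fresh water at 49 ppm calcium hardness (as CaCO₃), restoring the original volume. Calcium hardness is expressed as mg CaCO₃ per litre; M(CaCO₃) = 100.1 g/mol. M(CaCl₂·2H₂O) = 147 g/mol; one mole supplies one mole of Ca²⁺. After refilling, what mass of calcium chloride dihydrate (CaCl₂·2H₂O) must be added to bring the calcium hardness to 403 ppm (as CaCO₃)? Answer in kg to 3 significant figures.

After draining 25% and refilling: 499 × 0.75 + 49 × 0.25 = 386.5 ppm.
Deficit to target: 403 − 386.5 = 16.5 mg/L.
As CaCO₃: 16.5 mg/L × 446,000 L = 7359 g; ÷ 100.1 = 73.52 mol Ca²⁺.
Mass: 73.52 × 147 = 10,810 g.

10.8 kg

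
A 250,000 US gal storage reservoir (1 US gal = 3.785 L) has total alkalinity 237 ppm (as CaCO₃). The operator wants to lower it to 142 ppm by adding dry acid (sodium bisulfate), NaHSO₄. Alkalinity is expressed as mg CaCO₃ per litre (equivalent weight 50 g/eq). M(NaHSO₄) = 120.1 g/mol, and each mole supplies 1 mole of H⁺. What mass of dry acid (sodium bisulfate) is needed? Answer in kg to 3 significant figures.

Volume: 250,000 US gal × 3.785 L/gal = 946,250 L.
Alkalinity to neutralize: (237 − 142) = 95 mg/L as CaCO₃ × 946,250 L = 89,890 g as CaCO₃.
Equivalents of H⁺ required: 89,890 ÷ 50 g/eq = 1798 eq = 1798 mol NaHSO₄.
Mass of NaHSO₄: 1798 × 120.1 = 215,900 g.

216 kg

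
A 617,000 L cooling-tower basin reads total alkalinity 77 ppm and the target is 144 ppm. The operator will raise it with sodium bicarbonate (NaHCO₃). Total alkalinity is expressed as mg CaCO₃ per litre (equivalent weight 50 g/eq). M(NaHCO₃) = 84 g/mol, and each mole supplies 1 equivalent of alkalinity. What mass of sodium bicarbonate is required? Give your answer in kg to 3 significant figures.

Alkalinity to add: (144 − 77) = 67 mg/L as CaCO₃ × 617,000 L = 41,340 g as CaCO₃.
Equivalents: 41,340 g ÷ 50 g/eq = 826.8 eq.
NaHCO₃ supplies 1 eq per mole → 826.8 mol.
Mass: 826.8 mol × 84 g/mol = 69,450 g.

69.4 kg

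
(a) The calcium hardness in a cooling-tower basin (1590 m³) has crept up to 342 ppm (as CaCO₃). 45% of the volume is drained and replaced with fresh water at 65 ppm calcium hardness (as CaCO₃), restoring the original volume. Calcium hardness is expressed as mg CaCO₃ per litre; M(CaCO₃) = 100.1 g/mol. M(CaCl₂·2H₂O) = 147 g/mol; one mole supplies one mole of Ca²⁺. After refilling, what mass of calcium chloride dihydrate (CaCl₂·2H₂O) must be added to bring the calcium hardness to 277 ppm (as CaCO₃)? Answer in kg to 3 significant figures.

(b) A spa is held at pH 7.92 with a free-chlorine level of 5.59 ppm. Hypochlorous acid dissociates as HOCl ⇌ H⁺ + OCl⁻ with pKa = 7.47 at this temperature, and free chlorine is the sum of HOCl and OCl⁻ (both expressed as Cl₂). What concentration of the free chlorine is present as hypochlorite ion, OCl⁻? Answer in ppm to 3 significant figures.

(a) Volume: 1590 m³ = 1,590,000 L.
(a) After draining 45% and refilling: 342 × 0.55 + 65 × 0.45 = 217.35 ppm.
(a) Deficit to target: 277 − 217.35 = 59.65 mg/L.
(a) As CaCO₃: 59.65 mg/L × 1,590,000 L = 94,840 g; ÷ 100.1 = 947.5 mol Ca²⁺.
(a) Mass: 947.5 × 147 = 139,300 g.

(b) [OCl⁻]/[HOCl] = 10^(pH − pKa) = 10^(7.92 − 7.47) = 10^0.45 = 2.818.
(b) Fraction as HOCl = 1 / (1 + 2.818) = 0.2619.
(b) OCl⁻ = (1 − 0.2619) × 5.59 ppm = 4.126 ppm.

(a) 139 kg; (b) 4.13 ppm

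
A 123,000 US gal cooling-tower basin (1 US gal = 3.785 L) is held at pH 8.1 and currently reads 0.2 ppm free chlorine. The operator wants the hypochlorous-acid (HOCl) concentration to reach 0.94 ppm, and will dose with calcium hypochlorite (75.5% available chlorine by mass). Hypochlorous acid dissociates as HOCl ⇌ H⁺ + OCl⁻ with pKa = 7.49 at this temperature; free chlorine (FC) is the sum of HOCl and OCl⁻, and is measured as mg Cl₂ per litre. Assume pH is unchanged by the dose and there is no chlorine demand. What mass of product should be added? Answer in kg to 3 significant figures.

Volume: 123,000 US gal × 3.785 L/gal = 465,555 L.
[OCl⁻]/[HOCl] = 10^(pH − pKa) = 10^(8.1 − 7.49) = 4.074; fraction as HOCl = 1/(1 + 4.074) = 0.1971.
Free chlorine required for 0.94 ppm HOCl: 0.94 / 0.1971 = 4.769 ppm.
FC to add: 4.769 − 0.2 = 4.569 mg/L as Cl₂.
Cl₂ equivalent: 4.569 mg/L × 465,555 L = 2127 g.
Product at 75.5% available Cl: 2127 / 0.755 = 2818 g.

2.82 kg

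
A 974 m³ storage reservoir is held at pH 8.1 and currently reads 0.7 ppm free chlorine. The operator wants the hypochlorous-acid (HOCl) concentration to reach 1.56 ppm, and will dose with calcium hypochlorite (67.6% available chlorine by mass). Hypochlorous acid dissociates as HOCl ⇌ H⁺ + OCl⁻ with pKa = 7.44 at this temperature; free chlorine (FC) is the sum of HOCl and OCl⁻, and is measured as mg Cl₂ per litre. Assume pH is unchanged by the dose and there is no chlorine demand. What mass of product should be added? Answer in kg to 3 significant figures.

11.5 kg

Volume: 974 m³ = 974,000 L.
[OCl⁻]/[HOCl] = 10^(pH − pKa) = 10^(8.1 − 7.44) = 4.571; fraction as HOCl = 1/(1 + 4.571) = 0.1795.
Free chlorine required for 1.56 ppm HOCl: 1.56 / 0.1795 = 8.691 ppm.
FC to add: 8.691 − 0.7 = 7.991 mg/L as Cl₂.
Cl₂ equivalent: 7.991 mg/L × 974,000 L = 7783 g.
Product at 67.6% available Cl: 7783 / 0.676 = 11,510 g.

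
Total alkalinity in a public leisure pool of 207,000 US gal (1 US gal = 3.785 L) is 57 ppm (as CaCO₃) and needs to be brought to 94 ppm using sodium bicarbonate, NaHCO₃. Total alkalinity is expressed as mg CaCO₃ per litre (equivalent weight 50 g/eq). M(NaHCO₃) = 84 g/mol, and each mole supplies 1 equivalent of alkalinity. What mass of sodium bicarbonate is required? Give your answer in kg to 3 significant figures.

Volume: 207,000 US gal × 3.785 L/gal = 783,495 L.
Alkalinity to add: (94 − 57) = 37 mg/L as CaCO₃ × 783,495 L = 28,990 g as CaCO₃.
Equivalents: 28,990 g ÷ 50 g/eq = 579.8 eq.
NaHCO₃ supplies 1 eq per mole → 579.8 mol.
Mass: 579.8 mol × 84 g/mol = 48,700 g.

48.7 kg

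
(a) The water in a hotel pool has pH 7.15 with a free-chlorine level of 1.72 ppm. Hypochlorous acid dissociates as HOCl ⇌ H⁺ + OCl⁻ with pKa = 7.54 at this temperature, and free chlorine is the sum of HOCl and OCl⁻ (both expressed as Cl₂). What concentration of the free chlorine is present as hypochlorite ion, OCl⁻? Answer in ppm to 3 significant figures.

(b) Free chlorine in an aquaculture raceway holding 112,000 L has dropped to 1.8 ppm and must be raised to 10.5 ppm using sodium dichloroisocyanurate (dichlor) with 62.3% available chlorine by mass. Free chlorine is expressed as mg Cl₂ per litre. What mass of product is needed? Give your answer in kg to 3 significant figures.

(a) 0.498 ppm; (b) 1.56 kg

(a) [OCl⁻]/[HOCl] = 10^(pH − pKa) = 10^(7.15 − 7.54) = 10^-0.39 = 0.4074.
(a) Fraction as HOCl = 1 / (1 + 0.4074) = 0.7105.
(a) OCl⁻ = (1 − 0.7105) × 1.72 ppm = 0.4979 ppm.

(b) Chlorine deficit: 10.5 − 1.8 = 8.7 ppm = 8.7 mg/L as Cl₂.
(b) Cl₂ equivalent needed: 8.7 mg/L × 112,000 L = 974,400 mg = 974.4 g.
(b) Product at 62.3% available chlorine: 974.4 / 0.623 = 1564 g.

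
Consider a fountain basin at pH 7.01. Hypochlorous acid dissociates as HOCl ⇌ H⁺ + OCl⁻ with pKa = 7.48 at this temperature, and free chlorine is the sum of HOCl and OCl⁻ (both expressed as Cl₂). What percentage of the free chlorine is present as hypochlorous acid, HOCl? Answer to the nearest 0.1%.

74.7%

[OCl⁻]/[HOCl] = 10^(pH − pKa) = 10^(7.01 − 7.48) = 10^-0.47 = 0.3388.
Fraction as HOCl = 1 / (1 + 0.3388) = 0.7469.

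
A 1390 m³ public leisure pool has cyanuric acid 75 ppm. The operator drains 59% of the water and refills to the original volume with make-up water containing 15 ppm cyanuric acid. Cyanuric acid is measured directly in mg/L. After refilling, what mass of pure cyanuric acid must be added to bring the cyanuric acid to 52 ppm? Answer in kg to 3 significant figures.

17.2 kg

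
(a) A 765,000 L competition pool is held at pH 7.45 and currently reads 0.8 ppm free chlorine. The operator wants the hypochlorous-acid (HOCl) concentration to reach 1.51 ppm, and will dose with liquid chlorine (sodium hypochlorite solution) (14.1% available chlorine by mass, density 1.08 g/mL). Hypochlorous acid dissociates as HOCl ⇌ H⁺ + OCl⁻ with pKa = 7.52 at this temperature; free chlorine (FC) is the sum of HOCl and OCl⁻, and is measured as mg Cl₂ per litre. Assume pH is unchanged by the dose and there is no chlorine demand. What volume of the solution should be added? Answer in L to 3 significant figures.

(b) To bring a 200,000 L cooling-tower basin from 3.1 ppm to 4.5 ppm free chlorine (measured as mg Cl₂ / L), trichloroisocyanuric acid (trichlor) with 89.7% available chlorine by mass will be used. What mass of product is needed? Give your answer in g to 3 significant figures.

(a) 10.0 L; (b) 312 g

(a) [OCl⁻]/[HOCl] = 10^(pH − pKa) = 10^(7.45 − 7.52) = 0.8511; fraction as HOCl = 1/(1 + 0.8511) = 0.5402.
(a) Free chlorine required for 1.51 ppm HOCl: 1.51 / 0.5402 = 2.795 ppm.
(a) FC to add: 2.795 − 0.8 = 1.995 mg/L as Cl₂.
(a) Cl₂ equivalent: 1.995 mg/L × 765,000 L = 1526 g.
(a) Product at 14.1% available Cl: 1526 / 0.141 = 10,830 g.
(a) Volume: 10,830 g ÷ 1.08 g/mL = 10,020 mL.

(b) Chlorine deficit: 4.5 − 3.1 = 1.4 ppm = 1.4 mg/L as Cl₂.
(b) Cl₂ equivalent needed: 1.4 mg/L × 200,000 L = 280,000 mg = 280 g.
(b) Product at 89.7% available chlorine: 280 / 0.897 = 312.2 g.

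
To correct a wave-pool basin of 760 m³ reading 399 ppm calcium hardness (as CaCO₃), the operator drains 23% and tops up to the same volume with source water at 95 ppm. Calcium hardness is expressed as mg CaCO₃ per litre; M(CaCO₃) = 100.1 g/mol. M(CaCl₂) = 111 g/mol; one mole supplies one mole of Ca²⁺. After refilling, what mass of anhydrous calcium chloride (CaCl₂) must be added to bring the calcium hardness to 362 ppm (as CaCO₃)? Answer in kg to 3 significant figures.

Volume: 760 m³ = 760,000 L.
After draining 23% and refilling: 399 × 0.77 + 95 × 0.23 = 329.08 ppm.
Deficit to target: 362 − 329.08 = 32.92 mg/L.
As CaCO₃: 32.92 mg/L × 760,000 L = 25,020 g; ÷ 100.1 = 249.9 mol Ca²⁺.
Mass: 249.9 × 111 = 27,740 g.

27.7 kg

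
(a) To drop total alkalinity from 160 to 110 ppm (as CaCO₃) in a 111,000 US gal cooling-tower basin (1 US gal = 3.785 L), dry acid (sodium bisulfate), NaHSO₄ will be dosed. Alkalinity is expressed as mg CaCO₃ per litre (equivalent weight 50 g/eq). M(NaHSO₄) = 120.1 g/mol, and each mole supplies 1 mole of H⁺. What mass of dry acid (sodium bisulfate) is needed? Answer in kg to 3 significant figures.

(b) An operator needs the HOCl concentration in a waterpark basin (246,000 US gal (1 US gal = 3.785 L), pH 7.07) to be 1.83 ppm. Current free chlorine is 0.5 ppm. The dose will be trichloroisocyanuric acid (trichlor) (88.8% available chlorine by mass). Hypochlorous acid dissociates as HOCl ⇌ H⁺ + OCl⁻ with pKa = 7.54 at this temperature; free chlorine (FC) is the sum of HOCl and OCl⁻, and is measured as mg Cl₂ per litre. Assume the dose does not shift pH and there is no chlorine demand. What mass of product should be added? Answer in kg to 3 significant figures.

(a) 50.5 kg; (b) 2.04 kg

(a) Volume: 111,000 US gal × 3.785 L/gal = 420,135 L.
(a) Alkalinity to neutralize: (160 − 110) = 50 mg/L as CaCO₃ × 420,135 L = 21,010 g as CaCO₃.
(a) Equivalents of H⁺ required: 21,010 ÷ 50 g/eq = 420.1 eq = 420.1 mol NaHSO₄.
(a) Mass of NaHSO₄: 420.1 × 120.1 = 50,460 g.

(b) Volume: 246,000 US gal × 3.785 L/gal = 931,110 L.
(b) [OCl⁻]/[HOCl] = 10^(pH − pKa) = 10^(7.07 − 7.54) = 0.3388; fraction as HOCl = 1/(1 + 0.3388) = 0.7469.
(b) Free chlorine required for 1.83 ppm HOCl: 1.83 / 0.7469 = 2.45 ppm.
(b) FC to add: 2.45 − 0.5 = 1.95 mg/L as Cl₂.
(b) Cl₂ equivalent: 1.95 mg/L × 931,110 L = 1816 g.
(b) Product at 88.8% available Cl: 1816 / 0.888 = 2045 g.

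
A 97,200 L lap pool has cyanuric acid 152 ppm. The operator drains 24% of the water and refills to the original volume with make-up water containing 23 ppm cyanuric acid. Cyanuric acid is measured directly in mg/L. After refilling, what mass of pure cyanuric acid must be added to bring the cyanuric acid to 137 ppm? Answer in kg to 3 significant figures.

1.55 kg

After draining 24% and refilling: 152 × 0.76 + 23 × 0.24 = 121.04 ppm.
Deficit to target: 137 − 121.04 = 15.96 mg/L.
Mass: 15.96 mg/L × 97,200 L = 1551 g cyanuric acid.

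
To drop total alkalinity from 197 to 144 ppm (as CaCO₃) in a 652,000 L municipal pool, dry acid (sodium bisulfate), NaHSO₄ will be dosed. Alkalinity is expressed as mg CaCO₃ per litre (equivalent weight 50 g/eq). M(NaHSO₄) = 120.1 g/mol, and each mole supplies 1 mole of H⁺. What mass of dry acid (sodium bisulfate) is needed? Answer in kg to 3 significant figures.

Alkalinity to neutralize: (197 − 144) = 53 mg/L as CaCO₃ × 652,000 L = 34,560 g as CaCO₃.
Equivalents of H⁺ required: 34,560 ÷ 50 g/eq = 691.1 eq = 691.1 mol NaHSO₄.
Mass of NaHSO₄: 691.1 × 120.1 = 83,000 g.

83.0 kg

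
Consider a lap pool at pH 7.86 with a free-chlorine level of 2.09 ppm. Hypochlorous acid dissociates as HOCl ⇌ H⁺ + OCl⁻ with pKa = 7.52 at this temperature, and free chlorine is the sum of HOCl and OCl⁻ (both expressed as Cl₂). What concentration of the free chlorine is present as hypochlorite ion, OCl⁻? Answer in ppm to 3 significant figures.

[OCl⁻]/[HOCl] = 10^(pH − pKa) = 10^(7.86 − 7.52) = 10^0.34 = 2.188.
Fraction as HOCl = 1 / (1 + 2.188) = 0.3137.
OCl⁻ = (1 − 0.3137) × 2.09 ppm = 1.434 ppm.

1.43 ppm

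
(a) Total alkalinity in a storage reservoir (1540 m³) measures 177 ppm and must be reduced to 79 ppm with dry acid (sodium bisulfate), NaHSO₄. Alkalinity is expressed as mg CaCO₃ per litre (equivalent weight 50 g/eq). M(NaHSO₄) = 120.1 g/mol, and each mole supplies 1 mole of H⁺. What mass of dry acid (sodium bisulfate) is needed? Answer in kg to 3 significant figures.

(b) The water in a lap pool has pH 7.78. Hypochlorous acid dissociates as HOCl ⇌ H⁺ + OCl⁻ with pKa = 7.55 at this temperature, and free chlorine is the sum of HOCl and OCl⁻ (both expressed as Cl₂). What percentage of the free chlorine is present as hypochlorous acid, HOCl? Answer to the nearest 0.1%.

(a) 363 kg; (b) 37.1%

(a) Volume: 1540 m³ = 1,540,000 L.
(a) Alkalinity to neutralize: (177 − 79) = 98 mg/L as CaCO₃ × 1,540,000 L = 150,900 g as CaCO₃.
(a) Equivalents of H⁺ required: 150,900 ÷ 50 g/eq = 3018 eq = 3018 mol NaHSO₄.
(a) Mass of NaHSO₄: 3018 × 120.1 = 362,500 g.

(b) [OCl⁻]/[HOCl] = 10^(pH − pKa) = 10^(7.78 − 7.55) = 10^0.23 = 1.698.
(b) Fraction as HOCl = 1 / (1 + 1.698) = 0.3706.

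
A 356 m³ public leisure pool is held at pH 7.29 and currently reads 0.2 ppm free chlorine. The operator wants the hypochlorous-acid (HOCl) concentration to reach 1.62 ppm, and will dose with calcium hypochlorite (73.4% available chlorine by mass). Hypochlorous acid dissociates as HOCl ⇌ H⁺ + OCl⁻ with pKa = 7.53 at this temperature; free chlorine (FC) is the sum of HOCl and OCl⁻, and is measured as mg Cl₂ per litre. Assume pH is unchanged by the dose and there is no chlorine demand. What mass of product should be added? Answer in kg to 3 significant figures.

1.14 kg

Volume: 356 m³ = 356,000 L.
[OCl⁻]/[HOCl] = 10^(pH − pKa) = 10^(7.29 − 7.53) = 0.5754; fraction as HOCl = 1/(1 + 0.5754) = 0.6347.
Free chlorine required for 1.62 ppm HOCl: 1.62 / 0.6347 = 2.552 ppm.
FC to add: 2.552 − 0.2 = 2.352 mg/L as Cl₂.
Cl₂ equivalent: 2.352 mg/L × 356,000 L = 837.4 g.
Product at 73.4% available Cl: 837.4 / 0.734 = 1141 g.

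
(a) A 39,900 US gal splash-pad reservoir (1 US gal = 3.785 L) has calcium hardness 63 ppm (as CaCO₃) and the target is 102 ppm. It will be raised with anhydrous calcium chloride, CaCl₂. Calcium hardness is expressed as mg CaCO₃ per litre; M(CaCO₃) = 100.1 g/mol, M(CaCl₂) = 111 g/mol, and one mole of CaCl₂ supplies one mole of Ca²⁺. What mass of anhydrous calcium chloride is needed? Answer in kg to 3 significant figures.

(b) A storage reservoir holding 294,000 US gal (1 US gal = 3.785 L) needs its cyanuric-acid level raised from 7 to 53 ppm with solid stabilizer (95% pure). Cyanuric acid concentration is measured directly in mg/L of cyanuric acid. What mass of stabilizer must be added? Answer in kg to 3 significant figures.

(a) 6.53 kg; (b) 53.9 kg

(a) Volume: 39,900 US gal × 3.785 L/gal = 151,022 L.
(a) Hardness to add: (102 − 63) = 39 mg/L as CaCO₃ × 151,022 L = 5890 g as CaCO₃.
(a) Moles of Ca²⁺ (1 mol Ca²⁺ ≡ 1 mol CaCO₃): 5890 / 100.1 g/mol = 58.84 mol.
(a) Mass of CaCl₂: 58.84 × 111 = 6531 g.

(b) Volume: 294,000 US gal × 3.785 L/gal = 1,112,790 L.
(b) CYA to add: (53 − 7) = 46 mg/L × 1,112,790 L = 51,190 g cyanuric acid.
(b) At 95% purity: 51,190 / 0.95 = 53,880 g product.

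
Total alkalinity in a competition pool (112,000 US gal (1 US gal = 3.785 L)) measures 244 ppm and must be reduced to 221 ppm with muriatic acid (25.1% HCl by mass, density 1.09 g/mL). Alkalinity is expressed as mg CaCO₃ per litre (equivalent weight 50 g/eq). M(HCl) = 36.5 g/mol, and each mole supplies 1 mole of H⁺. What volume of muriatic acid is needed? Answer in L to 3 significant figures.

Volume: 112,000 US gal × 3.785 L/gal = 423,920 L.
Alkalinity to neutralize: (244 − 221) = 23 mg/L as CaCO₃ × 423,920 L = 9750 g as CaCO₃.
Equivalents of H⁺ required: 9750 ÷ 50 g/eq = 195 eq = 195 mol HCl.
Mass of HCl: 195 × 36.5 = 7118 g.
Mass of 25.1% solution: 7118 / 0.251 = 28,360 g.
Volume: 28,360 g ÷ 1.09 g/mL = 26,020 mL.

26.0 L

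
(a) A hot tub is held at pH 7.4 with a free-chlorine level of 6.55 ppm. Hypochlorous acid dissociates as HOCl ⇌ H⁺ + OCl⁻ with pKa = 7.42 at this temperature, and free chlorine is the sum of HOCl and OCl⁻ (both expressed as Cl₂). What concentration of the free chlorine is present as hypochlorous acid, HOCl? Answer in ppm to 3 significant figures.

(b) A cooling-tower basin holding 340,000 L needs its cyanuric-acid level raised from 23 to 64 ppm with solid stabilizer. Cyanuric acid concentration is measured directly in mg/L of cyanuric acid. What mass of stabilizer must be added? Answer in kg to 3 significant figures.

(a) [OCl⁻]/[HOCl] = 10^(pH − pKa) = 10^(7.4 − 7.42) = 10^-0.02 = 0.955.
(a) Fraction as HOCl = 1 / (1 + 0.955) = 0.5115.
(a) HOCl = 0.5115 × 6.55 ppm = 3.35 ppm.

(b) CYA to add: (64 − 23) = 41 mg/L × 340,000 L = 13,940 g cyanuric acid.

(a) 3.35 ppm; (b) 13.9 kg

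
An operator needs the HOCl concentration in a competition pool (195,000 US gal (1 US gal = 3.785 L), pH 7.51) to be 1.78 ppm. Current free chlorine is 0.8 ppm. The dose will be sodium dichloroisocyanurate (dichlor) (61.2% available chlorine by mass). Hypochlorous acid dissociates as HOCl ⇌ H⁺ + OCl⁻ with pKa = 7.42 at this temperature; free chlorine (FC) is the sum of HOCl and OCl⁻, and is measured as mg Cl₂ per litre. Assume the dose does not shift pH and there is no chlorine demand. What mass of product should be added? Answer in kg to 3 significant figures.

3.82 kg

Volume: 195,000 US gal × 3.785 L/gal = 738,075 L.
[OCl⁻]/[HOCl] = 10^(pH − pKa) = 10^(7.51 − 7.42) = 1.23; fraction as HOCl = 1/(1 + 1.23) = 0.4484.
Free chlorine required for 1.78 ppm HOCl: 1.78 / 0.4484 = 3.97 ppm.
FC to add: 3.97 − 0.8 = 3.17 mg/L as Cl₂.
Cl₂ equivalent: 3.17 mg/L × 738,075 L = 2340 g.
Product at 61.2% available Cl: 2340 / 0.612 = 3823 g.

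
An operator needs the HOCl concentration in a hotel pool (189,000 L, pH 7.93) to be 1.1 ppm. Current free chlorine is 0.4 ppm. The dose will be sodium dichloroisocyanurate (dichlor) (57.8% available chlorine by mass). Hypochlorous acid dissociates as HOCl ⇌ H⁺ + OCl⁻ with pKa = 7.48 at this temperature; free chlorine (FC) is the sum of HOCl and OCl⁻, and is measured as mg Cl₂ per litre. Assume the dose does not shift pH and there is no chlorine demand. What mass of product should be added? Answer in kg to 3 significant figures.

[OCl⁻]/[HOCl] = 10^(pH − pKa) = 10^(7.93 − 7.48) = 2.818; fraction as HOCl = 1/(1 + 2.818) = 0.2619.
Free chlorine required for 1.1 ppm HOCl: 1.1 / 0.2619 = 4.2 ppm.
FC to add: 4.2 − 0.4 = 3.8 mg/L as Cl₂.
Cl₂ equivalent: 3.8 mg/L × 189,000 L = 718.2 g.
Product at 57.8% available Cl: 718.2 / 0.578 = 1243 g.

1.24 kg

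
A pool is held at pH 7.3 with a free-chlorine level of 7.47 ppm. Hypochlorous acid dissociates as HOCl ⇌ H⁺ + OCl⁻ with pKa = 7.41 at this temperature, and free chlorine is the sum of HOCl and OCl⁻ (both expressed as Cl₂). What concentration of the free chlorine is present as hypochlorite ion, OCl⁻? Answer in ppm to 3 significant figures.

[OCl⁻]/[HOCl] = 10^(pH − pKa) = 10^(7.3 − 7.41) = 10^-0.11 = 0.7762.
Fraction as HOCl = 1 / (1 + 0.7762) = 0.563.
OCl⁻ = (1 − 0.563) × 7.47 ppm = 3.265 ppm.

3.26 ppm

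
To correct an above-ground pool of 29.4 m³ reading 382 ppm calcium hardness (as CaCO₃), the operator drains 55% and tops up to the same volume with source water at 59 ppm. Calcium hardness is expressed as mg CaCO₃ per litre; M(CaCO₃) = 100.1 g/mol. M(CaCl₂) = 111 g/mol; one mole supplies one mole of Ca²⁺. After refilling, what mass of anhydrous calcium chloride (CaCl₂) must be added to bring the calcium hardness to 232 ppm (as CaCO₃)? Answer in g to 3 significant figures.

901 g

Volume: 29.4 m³ = 29,400 L.
After draining 55% and refilling: 382 × 0.45 + 59 × 0.55 = 204.35 ppm.
Deficit to target: 232 − 204.35 = 27.65 mg/L.
As CaCO₃: 27.65 mg/L × 29,400 L = 812.9 g; ÷ 100.1 = 8.121 mol Ca²⁺.
Mass: 8.121 × 111 = 901.4 g.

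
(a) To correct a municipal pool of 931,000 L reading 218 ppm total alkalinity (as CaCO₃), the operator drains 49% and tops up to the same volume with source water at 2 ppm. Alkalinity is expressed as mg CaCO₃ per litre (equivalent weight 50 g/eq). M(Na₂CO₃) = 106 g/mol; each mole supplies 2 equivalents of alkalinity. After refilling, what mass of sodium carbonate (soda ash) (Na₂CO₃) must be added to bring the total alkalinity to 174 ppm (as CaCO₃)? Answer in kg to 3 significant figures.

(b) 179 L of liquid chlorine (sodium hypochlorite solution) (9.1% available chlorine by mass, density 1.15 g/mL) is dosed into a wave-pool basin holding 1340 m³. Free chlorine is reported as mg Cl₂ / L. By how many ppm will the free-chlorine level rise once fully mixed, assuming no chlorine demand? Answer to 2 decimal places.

(a) After draining 49% and refilling: 218 × 0.51 + 2 × 0.49 = 112.16 ppm.
(a) Deficit to target: 174 − 112.16 = 61.84 mg/L.
(a) As CaCO₃: 61.84 mg/L × 931,000 L = 57,570 g; ÷ 50 g/eq ÷ 2 = 575.7 mol Na₂CO₃.
(a) Mass: 575.7 × 106 = 61,030 g.

(b) Volume: 1340 m³ = 1,340,000 L.
(b) Mass of solution: 179 L × 1000 mL/L × 1.15 g/mL = 205,800 g.
(b) Available chlorine delivered: 205,800 g × 0.091 = 18,730 g as Cl₂.
(b) Concentration rise: 18,730 g / 1,340,000 L = 13.98 mg/L = 13.98 ppm.

(a) 61.0 kg; (b) 13.98 ppm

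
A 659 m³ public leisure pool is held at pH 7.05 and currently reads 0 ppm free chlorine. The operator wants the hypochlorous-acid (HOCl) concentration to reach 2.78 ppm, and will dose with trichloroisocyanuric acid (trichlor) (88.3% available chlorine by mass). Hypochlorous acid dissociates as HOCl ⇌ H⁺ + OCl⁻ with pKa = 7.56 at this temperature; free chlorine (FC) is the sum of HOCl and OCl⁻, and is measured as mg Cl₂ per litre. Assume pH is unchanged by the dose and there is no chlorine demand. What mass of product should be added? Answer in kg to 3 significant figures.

Volume: 659 m³ = 659,000 L.
[OCl⁻]/[HOCl] = 10^(pH − pKa) = 10^(7.05 − 7.56) = 0.309; fraction as HOCl = 1/(1 + 0.309) = 0.7639.
Free chlorine required for 2.78 ppm HOCl: 2.78 / 0.7639 = 3.639 ppm.
FC to add: 3.639 − 0 = 3.639 mg/L as Cl₂.
Cl₂ equivalent: 3.639 mg/L × 659,000 L = 2398 g.
Product at 88.3% available Cl: 2398 / 0.883 = 2716 g.

2.72 kg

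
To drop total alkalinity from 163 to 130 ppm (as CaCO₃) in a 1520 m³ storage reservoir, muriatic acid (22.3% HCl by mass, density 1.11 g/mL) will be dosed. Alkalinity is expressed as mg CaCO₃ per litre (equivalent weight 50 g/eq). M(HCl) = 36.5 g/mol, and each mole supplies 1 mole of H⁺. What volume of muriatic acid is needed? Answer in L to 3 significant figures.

148 L

Volume: 1520 m³ = 1,520,000 L.
Alkalinity to neutralize: (163 − 130) = 33 mg/L as CaCO₃ × 1,520,000 L = 50,160 g as CaCO₃.
Equivalents of H⁺ required: 50,160 ÷ 50 g/eq = 1003 eq = 1003 mol HCl.
Mass of HCl: 1003 × 36.5 = 36,620 g.
Mass of 22.3% solution: 36,620 / 0.223 = 164,200 g.
Volume: 164,200 g ÷ 1.11 g/mL = 147,900 mL.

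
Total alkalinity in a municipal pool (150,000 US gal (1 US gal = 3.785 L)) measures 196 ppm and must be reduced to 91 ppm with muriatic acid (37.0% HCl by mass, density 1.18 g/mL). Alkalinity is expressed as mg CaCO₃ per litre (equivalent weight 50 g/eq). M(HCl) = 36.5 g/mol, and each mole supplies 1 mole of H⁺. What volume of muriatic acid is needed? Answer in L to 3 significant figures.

99.7 L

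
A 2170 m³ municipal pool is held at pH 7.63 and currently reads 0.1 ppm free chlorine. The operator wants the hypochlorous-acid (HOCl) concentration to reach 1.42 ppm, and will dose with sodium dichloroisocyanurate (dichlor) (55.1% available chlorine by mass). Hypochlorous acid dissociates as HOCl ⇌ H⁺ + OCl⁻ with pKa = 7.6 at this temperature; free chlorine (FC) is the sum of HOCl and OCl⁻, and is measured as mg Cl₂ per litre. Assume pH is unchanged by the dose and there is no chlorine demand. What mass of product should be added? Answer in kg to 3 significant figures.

11.2 kg

Volume: 2170 m³ = 2,170,000 L.
[OCl⁻]/[HOCl] = 10^(pH − pKa) = 10^(7.63 − 7.6) = 1.072; fraction as HOCl = 1/(1 + 1.072) = 0.4827.
Free chlorine required for 1.42 ppm HOCl: 1.42 / 0.4827 = 2.942 ppm.
FC to add: 2.942 − 0.1 = 2.842 mg/L as Cl₂.
Cl₂ equivalent: 2.842 mg/L × 2,170,000 L = 6166 g.
Product at 55.1% available Cl: 6166 / 0.551 = 11,190 g.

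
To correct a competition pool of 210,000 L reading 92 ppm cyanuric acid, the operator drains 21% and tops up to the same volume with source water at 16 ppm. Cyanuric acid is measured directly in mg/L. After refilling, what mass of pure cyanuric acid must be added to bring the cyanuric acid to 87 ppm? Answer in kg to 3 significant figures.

2.30 kg

After draining 21% and refilling: 92 × 0.79 + 16 × 0.21 = 76.04 ppm.
Deficit to target: 87 − 76.04 = 10.96 mg/L.
Mass: 10.96 mg/L × 210,000 L = 2302 g cyanuric acid.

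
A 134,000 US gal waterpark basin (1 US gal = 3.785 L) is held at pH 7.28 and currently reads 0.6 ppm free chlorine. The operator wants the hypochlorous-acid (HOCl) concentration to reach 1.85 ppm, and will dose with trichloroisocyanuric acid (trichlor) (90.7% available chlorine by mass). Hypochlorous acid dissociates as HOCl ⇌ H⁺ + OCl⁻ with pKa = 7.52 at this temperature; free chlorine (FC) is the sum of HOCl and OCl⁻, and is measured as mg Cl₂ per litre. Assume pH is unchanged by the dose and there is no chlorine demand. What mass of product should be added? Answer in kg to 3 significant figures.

1.29 kg

Volume: 134,000 US gal × 3.785 L/gal = 507,190 L.
[OCl⁻]/[HOCl] = 10^(pH − pKa) = 10^(7.28 − 7.52) = 0.5754; fraction as HOCl = 1/(1 + 0.5754) = 0.6347.
Free chlorine required for 1.85 ppm HOCl: 1.85 / 0.6347 = 2.915 ppm.
FC to add: 2.915 − 0.6 = 2.315 mg/L as Cl₂.
Cl₂ equivalent: 2.315 mg/L × 507,190 L = 1174 g.
Product at 90.7% available Cl: 1174 / 0.907 = 1294 g.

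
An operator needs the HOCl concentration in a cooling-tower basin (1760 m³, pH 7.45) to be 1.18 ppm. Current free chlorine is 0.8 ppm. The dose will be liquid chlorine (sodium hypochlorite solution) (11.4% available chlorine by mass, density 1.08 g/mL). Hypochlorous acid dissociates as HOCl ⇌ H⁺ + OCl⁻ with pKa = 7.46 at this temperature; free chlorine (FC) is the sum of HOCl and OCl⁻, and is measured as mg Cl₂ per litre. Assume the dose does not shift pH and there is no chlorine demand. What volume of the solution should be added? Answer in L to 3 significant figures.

21.9 L

Volume: 1760 m³ = 1,760,000 L.
[OCl⁻]/[HOCl] = 10^(pH − pKa) = 10^(7.45 − 7.46) = 0.9772; fraction as HOCl = 1/(1 + 0.9772) = 0.5058.
Free chlorine required for 1.18 ppm HOCl: 1.18 / 0.5058 = 2.333 ppm.
FC to add: 2.333 − 0.8 = 1.533 mg/L as Cl₂.
Cl₂ equivalent: 1.533 mg/L × 1,760,000 L = 2698 g.
Product at 11.4% available Cl: 2698 / 0.114 = 23,670 g.
Volume: 23,670 g ÷ 1.08 g/mL = 21,920 mL.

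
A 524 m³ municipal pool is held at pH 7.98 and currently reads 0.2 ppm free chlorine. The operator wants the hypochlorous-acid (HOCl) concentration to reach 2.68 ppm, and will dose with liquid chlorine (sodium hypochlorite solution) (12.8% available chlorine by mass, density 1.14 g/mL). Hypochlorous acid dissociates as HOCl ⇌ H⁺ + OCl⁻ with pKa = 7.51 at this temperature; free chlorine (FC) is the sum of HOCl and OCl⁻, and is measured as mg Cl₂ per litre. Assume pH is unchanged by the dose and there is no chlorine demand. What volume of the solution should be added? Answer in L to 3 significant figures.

Volume: 524 m³ = 524,000 L.
[OCl⁻]/[HOCl] = 10^(pH − pKa) = 10^(7.98 − 7.51) = 2.951; fraction as HOCl = 1/(1 + 2.951) = 0.2531.
Free chlorine required for 2.68 ppm HOCl: 2.68 / 0.2531 = 10.59 ppm.
FC to add: 10.59 − 0.2 = 10.39 mg/L as Cl₂.
Cl₂ equivalent: 10.39 mg/L × 524,000 L = 5444 g.
Product at 12.8% available Cl: 5444 / 0.128 = 42,530 g.
Volume: 42,530 g ÷ 1.14 g/mL = 37,310 mL.

37.3 L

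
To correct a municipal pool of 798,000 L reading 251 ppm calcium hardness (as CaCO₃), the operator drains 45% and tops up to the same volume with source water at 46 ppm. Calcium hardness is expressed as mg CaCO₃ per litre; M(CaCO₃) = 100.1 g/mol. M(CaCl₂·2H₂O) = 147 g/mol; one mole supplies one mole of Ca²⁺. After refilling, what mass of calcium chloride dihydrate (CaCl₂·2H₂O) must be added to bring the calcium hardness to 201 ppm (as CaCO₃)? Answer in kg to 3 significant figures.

49.5 kg

After draining 45% and refilling: 251 × 0.55 + 46 × 0.45 = 158.75 ppm.
Deficit to target: 201 − 158.75 = 42.25 mg/L.
As CaCO₃: 42.25 mg/L × 798,000 L = 33,720 g; ÷ 100.1 = 336.8 mol Ca²⁺.
Mass: 336.8 × 147 = 49,510 g.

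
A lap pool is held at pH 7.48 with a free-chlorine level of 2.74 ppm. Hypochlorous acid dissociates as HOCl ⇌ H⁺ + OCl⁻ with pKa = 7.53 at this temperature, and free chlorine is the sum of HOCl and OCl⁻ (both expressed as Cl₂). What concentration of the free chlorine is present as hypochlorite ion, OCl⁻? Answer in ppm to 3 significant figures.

[OCl⁻]/[HOCl] = 10^(pH − pKa) = 10^(7.48 − 7.53) = 10^-0.05 = 0.8913.
Fraction as HOCl = 1 / (1 + 0.8913) = 0.5288.
OCl⁻ = (1 − 0.5288) × 2.74 ppm = 1.291 ppm.

1.29 ppm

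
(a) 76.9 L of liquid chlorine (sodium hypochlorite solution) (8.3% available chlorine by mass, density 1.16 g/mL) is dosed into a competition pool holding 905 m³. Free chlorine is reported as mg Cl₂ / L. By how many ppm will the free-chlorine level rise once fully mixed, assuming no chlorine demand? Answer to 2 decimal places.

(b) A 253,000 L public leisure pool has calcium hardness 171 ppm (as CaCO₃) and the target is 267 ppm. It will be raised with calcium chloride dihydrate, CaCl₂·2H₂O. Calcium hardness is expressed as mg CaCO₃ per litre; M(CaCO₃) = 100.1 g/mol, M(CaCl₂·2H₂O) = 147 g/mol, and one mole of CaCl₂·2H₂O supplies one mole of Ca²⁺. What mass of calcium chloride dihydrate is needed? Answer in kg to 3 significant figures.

(a) 8.18 ppm; (b) 35.7 kg

(a) Volume: 905 m³ = 905,000 L.
(a) Mass of solution: 76.9 L × 1000 mL/L × 1.16 g/mL = 89,200 g.
(a) Available chlorine delivered: 89,200 g × 0.083 = 7404 g as Cl₂.
(a) Concentration rise: 7404 g / 905,000 L = 8.181 mg/L = 8.18 ppm.

(b) Hardness to add: (267 − 171) = 96 mg/L as CaCO₃ × 253,000 L = 24,290 g as CaCO₃.
(b) Moles of Ca²⁺ (1 mol Ca²⁺ ≡ 1 mol CaCO₃): 24,290 / 100.1 g/mol = 242.6 mol.
(b) Mass of CaCl₂·2H₂O: 242.6 × 147 = 35,670 g.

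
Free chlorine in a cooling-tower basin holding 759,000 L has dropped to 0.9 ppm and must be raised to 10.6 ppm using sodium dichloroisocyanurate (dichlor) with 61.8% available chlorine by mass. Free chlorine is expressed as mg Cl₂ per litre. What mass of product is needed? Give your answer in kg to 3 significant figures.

Chlorine deficit: 10.6 − 0.9 = 9.7 ppm = 9.7 mg/L as Cl₂.
Cl₂ equivalent needed: 9.7 mg/L × 759,000 L = 7,362,000 mg = 7362 g.
Product at 61.8% available chlorine: 7362 / 0.618 = 11,910 g.

11.9 kg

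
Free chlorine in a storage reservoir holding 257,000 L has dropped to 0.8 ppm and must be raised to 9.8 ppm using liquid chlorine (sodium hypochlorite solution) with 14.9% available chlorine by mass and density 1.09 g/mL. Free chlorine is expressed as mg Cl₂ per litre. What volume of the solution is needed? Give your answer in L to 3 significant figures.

Chlorine deficit: 9.8 − 0.8 = 9 ppm = 9 mg/L as Cl₂.
Cl₂ equivalent needed: 9 mg/L × 257,000 L = 2,313,000 mg = 2313 g.
Product at 14.9% available chlorine: 2313 / 0.149 = 15,520 g.
Volume at density 1.09 g/mL: 15,520 g ÷ 1.09 g/mL = 14,240 mL.

14.2 L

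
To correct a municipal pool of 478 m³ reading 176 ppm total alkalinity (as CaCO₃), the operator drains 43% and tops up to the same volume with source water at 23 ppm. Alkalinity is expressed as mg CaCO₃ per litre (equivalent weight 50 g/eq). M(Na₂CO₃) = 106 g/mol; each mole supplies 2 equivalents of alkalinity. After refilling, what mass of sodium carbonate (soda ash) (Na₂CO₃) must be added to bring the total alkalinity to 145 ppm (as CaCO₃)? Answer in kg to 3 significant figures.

17.6 kg

Volume: 478 m³ = 478,000 L.
After draining 43% and refilling: 176 × 0.57 + 23 × 0.43 = 110.21 ppm.
Deficit to target: 145 − 110.21 = 34.79 mg/L.
As CaCO₃: 34.79 mg/L × 478,000 L = 16,630 g; ÷ 50 g/eq ÷ 2 = 166.3 mol Na₂CO₃.
Mass: 166.3 × 106 = 17,630 g.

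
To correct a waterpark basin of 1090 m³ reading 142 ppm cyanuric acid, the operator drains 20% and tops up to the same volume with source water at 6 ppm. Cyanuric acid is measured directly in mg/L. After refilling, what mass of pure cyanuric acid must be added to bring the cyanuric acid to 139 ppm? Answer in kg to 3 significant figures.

26.4 kg

Volume: 1090 m³ = 1,090,000 L.
After draining 20% and refilling: 142 × 0.80 + 6 × 0.20 = 114.8 ppm.
Deficit to target: 139 − 114.8 = 24.2 mg/L.
Mass: 24.2 mg/L × 1,090,000 L = 26,380 g cyanuric acid.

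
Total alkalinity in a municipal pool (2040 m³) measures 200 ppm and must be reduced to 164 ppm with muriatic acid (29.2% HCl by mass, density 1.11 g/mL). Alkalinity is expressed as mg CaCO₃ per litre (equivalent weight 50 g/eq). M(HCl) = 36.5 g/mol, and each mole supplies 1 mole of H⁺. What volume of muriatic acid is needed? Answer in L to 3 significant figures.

165 L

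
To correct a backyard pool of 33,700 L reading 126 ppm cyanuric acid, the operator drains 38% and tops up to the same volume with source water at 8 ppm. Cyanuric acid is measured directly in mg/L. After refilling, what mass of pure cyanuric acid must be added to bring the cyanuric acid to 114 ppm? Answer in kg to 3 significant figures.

1.11 kg

After draining 38% and refilling: 126 × 0.62 + 8 × 0.38 = 81.16 ppm.
Deficit to target: 114 − 81.16 = 32.84 mg/L.
Mass: 32.84 mg/L × 33,700 L = 1107 g cyanuric acid.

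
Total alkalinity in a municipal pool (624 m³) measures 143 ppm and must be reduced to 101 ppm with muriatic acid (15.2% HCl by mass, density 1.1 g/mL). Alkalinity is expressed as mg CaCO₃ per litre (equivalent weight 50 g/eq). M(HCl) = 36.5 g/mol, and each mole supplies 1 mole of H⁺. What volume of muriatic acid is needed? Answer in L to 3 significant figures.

114 L

Volume: 624 m³ = 624,000 L.
Alkalinity to neutralize: (143 − 101) = 42 mg/L as CaCO₃ × 624,000 L = 26,210 g as CaCO₃.
Equivalents of H⁺ required: 26,210 ÷ 50 g/eq = 524.2 eq = 524.2 mol HCl.
Mass of HCl: 524.2 × 36.5 = 19,130 g.
Mass of 15.2% solution: 19,130 / 0.152 = 125,900 g.
Volume: 125,900 g ÷ 1.1 g/mL = 114,400 mL.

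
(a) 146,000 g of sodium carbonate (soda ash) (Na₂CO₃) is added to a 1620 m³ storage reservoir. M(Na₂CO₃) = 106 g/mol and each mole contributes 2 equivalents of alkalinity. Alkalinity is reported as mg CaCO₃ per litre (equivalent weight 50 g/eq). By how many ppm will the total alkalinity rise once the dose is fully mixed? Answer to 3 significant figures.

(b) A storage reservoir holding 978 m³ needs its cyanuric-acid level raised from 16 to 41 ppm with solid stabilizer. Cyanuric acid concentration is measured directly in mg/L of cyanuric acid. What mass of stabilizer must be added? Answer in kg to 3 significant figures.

(a) Volume: 1620 m³ = 1,620,000 L.
(a) Moles of Na₂CO₃: 146,000 g ÷ 106 g/mol = 1377 mol → 2755 eq of alkalinity.
(a) As CaCO₃: 2755 eq × 50 g/eq = 137,700 g.
(a) Rise: 137,700 g / 1,620,000 L × 1000 = 85.02 mg/L.

(b) Volume: 978 m³ = 978,000 L.
(b) CYA to add: (41 − 16) = 25 mg/L × 978,000 L = 24,450 g cyanuric acid.

(a) 85.0 ppm; (b) 24.4 kg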